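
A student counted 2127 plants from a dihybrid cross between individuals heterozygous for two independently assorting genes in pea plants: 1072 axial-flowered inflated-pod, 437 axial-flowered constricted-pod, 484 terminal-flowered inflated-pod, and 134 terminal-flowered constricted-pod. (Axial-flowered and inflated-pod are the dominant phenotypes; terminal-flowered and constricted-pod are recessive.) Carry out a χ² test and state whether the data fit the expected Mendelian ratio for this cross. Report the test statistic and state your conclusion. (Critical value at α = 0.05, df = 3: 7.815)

34.804; not consistent

A dihybrid F₂ with independent assortment and complete dominance at both loci gives a 9:3:3:1 phenotypic ratio.
Total ratio parts = 16. Expected numbers out of 2127:
  axial-flowered inflated-pod: 2127 × 9/16 = 1196.4375
  axial-flowered constricted-pod: 2127 × 3/16 = 398.8125
  terminal-flowered inflated-pod: 2127 × 3/16 = 398.8125
  terminal-flowered constricted-pod: 2127 × 1/16 = 132.9375
χ² = Σ (O − E)² / E
  axial-flowered inflated-pod: (1072 − 1196.4375)² / 1196.4375 = 12.9423
  axial-flowered constricted-pod: (437 − 398.8125)² / 398.8125 = 3.6566
  terminal-flowered inflated-pod: (484 − 398.8125)² / 398.8125 = 18.1963
  terminal-flowered constricted-pod: (134 − 132.9375)² / 132.9375 = 0.0085
χ² = 12.9423 + 3.6566 + 18.1963 + 0.0085 = 34.8037 ≈ 34.804
Degrees of freedom = 4 − 1 = 3; critical value at α = 0.05 is 7.815.
Since 34.804 > 7.815, we reject the null hypothesis — the data do not fit the 9:3:3:1 ratio.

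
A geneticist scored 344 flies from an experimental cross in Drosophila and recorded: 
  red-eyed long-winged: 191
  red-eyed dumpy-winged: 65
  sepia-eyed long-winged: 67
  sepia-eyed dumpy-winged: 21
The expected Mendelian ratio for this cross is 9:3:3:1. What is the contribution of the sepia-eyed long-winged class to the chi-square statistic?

0.097

Under the 9:3:3:1 hypothesis (Σ ratio = 16, N = 344):
  red-eyed long-winged: 344 × 9/16 = 193.5
  red-eyed dumpy-winged: 344 × 3/16 = 64.5
  sepia-eyed long-winged: 344 × 3/16 = 64.5
  sepia-eyed dumpy-winged: 344 × 1/16 = 21.5
Contribution of sepia-eyed long-winged: (67 − 64.5)² / 64.5 = 0.0969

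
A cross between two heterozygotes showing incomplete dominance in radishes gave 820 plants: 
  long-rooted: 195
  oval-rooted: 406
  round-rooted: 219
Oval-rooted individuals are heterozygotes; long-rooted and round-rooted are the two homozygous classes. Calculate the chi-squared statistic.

With incomplete dominance, a heterozygote × heterozygote cross gives a 1:2:1 phenotypic ratio.
The 1:2:1 ratio has 4 parts, so with N = 820 the expected counts are:
  long-rooted: 820 × 1/4 = 205
  oval-rooted: 820 × 2/4 = 410
  round-rooted: 820 × 1/4 = 205
χ² = Σ (O − E)² / E
  long-rooted: (195 − 205)² / 205 = 0.4878
  oval-rooted: (406 − 410)² / 410 = 0.0390
  round-rooted: (219 − 205)² / 205 = 0.9561
χ² = 0.4878 + 0.0390 + 0.9561 = 1.4829 ≈ 1.483

1.483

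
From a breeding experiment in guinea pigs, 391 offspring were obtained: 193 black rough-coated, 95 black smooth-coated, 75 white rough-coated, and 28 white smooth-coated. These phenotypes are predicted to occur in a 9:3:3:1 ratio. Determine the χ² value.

10.273

Total ratio parts = 16. Expected numbers out of 391:
  black rough-coated: 391 × 9/16 = 219.9375
  black smooth-coated: 391 × 3/16 = 73.3125
  white rough-coated: 391 × 3/16 = 73.3125
  white smooth-coated: 391 × 1/16 = 24.4375
χ² = Σ (O − E)² / E
  black rough-coated: (193 − 219.9375)² / 219.9375 = 3.2993
  black smooth-coated: (95 − 73.3125)² / 73.3125 = 6.4157
  white rough-coated: (75 − 73.3125)² / 73.3125 = 0.0388
  white smooth-coated: (28 − 24.4375)² / 24.4375 = 0.5193
χ² = 3.2993 + 6.4157 + 0.0388 + 0.5193 = 10.2731 ≈ 10.273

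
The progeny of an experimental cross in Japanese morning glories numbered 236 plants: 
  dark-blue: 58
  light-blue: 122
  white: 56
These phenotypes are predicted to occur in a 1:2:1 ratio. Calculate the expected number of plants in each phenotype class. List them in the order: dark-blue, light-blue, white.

59, 118, 59

Total ratio parts = 4. Expected numbers out of 236:
  dark-blue: 236 × 1/4 = 59
  light-blue: 236 × 2/4 = 118
  white: 236 × 1/4 = 59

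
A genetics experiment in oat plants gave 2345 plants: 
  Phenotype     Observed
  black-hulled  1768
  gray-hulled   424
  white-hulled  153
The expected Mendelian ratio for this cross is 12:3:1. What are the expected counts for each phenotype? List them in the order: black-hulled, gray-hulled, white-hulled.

Expected counts for N = 2345 under a 12:3:1 ratio (total parts = 16):
  black-hulled: 2345 × 12/16 = 1758.75
  gray-hulled: 2345 × 3/16 = 439.6875
  white-hulled: 2345 × 1/16 = 146.5625

1758.75, 439.6875, 146.5625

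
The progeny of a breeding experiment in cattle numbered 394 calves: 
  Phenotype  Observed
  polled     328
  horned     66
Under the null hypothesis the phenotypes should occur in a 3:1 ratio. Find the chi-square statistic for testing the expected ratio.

The 3:1 ratio has 4 parts, so with N = 394 the expected counts are:
  polled: 394 × 3/4 = 295.5
  horned: 394 × 1/4 = 98.5
χ² = Σ (O − E)² / E
  polled: (328 − 295.5)² / 295.5 = 3.5745
  horned: (66 − 98.5)² / 98.5 = 10.7234
χ² = 3.5745 + 10.7234 = 14.2979 ≈ 14.298

14.298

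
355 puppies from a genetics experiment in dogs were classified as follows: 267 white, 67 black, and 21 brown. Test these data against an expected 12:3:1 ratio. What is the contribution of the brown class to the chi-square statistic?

Total ratio parts = 16. Expected numbers out of 355:
  white: 355 × 12/16 = 266.25
  black: 355 × 3/16 = 66.5625
  brown: 355 × 1/16 = 22.1875
Contribution of brown: (21 − 22.1875)² / 22.1875 = 0.0636

0.064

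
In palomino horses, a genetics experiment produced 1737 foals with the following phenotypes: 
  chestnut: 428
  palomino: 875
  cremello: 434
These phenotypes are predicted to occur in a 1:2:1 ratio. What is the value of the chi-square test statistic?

0.139

Under the 1:2:1 hypothesis (Σ ratio = 4, N = 1737):
  chestnut: 1737 × 1/4 = 434.25
  palomino: 1737 × 2/4 = 868.5
  cremello: 1737 × 1/4 = 434.25
χ² = Σ (O − E)² / E
  chestnut: (428 − 434.25)² / 434.25 = 0.0900
  palomino: (875 − 868.5)² / 868.5 = 0.0486
  cremello: (434 − 434.25)² / 434.25 = 0.0001
χ² = 0.0900 + 0.0486 + 0.0001 = 0.1387 ≈ 0.139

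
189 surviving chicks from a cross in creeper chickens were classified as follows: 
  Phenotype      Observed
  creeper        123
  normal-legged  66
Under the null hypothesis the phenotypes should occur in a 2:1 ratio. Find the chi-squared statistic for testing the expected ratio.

0.214

Expected counts for N = 189 under a 2:1 ratio (total parts = 3):
  creeper: 189 × 2/3 = 126
  normal-legged: 189 × 1/3 = 63
χ² = Σ (O − E)² / E
  creeper: (123 − 126)² / 126 = 0.0714
  normal-legged: (66 − 63)² / 63 = 0.1429
χ² = 0.0714 + 0.1429 = 0.2143 ≈ 0.214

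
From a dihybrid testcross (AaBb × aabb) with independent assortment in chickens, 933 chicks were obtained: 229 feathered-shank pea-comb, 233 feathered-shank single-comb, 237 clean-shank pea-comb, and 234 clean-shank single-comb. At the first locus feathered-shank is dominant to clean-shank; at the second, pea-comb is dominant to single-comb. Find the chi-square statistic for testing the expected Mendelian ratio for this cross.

A dihybrid testcross with independent assortment gives a 1:1:1:1 ratio.
The 1:1:1:1 ratio has 4 parts, so with N = 933 the expected counts are:
  feathered-shank pea-comb: 933 × 1/4 = 233.25
  feathered-shank single-comb: 933 × 1/4 = 233.25
  clean-shank pea-comb: 933 × 1/4 = 233.25
  clean-shank single-comb: 933 × 1/4 = 233.25
χ² = Σ (O − E)² / E
  feathered-shank pea-comb: (229 − 233.25)² / 233.25 = 0.0774
  feathered-shank single-comb: (233 − 233.25)² / 233.25 = 0.0003
  clean-shank pea-comb: (237 − 233.25)² / 233.25 = 0.0603
  clean-shank single-comb: (234 − 233.25)² / 233.25 = 0.0024
χ² = 0.0774 + 0.0003 + 0.0603 + 0.0024 = 0.1404 ≈ 0.140

0.140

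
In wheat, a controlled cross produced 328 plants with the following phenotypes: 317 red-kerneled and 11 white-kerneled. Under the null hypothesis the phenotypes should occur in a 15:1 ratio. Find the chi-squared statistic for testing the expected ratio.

Under the 15:1 hypothesis (Σ ratio = 16, N = 328):
  red-kerneled: 328 × 15/16 = 307.5
  white-kerneled: 328 × 1/16 = 20.5
χ² = Σ (O − E)² / E
  red-kerneled: (317 − 307.5)² / 307.5 = 0.2935
  white-kerneled: (11 − 20.5)² / 20.5 = 4.4024
χ² = 0.2935 + 4.4024 = 4.6959 ≈ 4.696

4.696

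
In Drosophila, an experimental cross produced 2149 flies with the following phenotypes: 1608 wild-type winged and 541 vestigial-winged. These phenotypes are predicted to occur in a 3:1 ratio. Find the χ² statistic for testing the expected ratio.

Expected counts for N = 2149 under a 3:1 ratio (total parts = 4):
  wild-type winged: 2149 × 3/4 = 1611.75
  vestigial-winged: 2149 × 1/4 = 537.25
χ² = Σ (O − E)² / E
  wild-type winged: (1608 − 1611.75)² / 1611.75 = 0.0087
  vestigial-winged: (541 − 537.25)² / 537.25 = 0.0262
χ² = 0.0087 + 0.0262 = 0.0349 ≈ 0.035

0.035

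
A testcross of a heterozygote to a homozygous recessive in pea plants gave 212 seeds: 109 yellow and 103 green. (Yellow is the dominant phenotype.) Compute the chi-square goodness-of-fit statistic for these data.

0.170

A testcross of a heterozygote (Aa × aa) gives a 1:1 phenotypic ratio.
Total ratio parts = 2. Expected numbers out of 212:
  yellow: 212 × 1/2 = 106
  green: 212 × 1/2 = 106
χ² = Σ (O − E)² / E
  yellow: (109 − 106)² / 106 = 0.0849
  green: (103 − 106)² / 106 = 0.0849
χ² = 0.0849 + 0.0849 = 0.1698 ≈ 0.170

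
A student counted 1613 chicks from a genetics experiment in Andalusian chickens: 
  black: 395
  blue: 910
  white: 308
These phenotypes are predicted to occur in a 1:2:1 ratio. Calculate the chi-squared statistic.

35.950

Expected counts for N = 1613 under a 1:2:1 ratio (total parts = 4):
  black: 1613 × 1/4 = 403.25
  blue: 1613 × 2/4 = 806.5
  white: 1613 × 1/4 = 403.25
χ² = Σ (O − E)² / E
  black: (395 − 403.25)² / 403.25 = 0.1688
  blue: (910 − 806.5)² / 806.5 = 13.2824
  white: (308 − 403.25)² / 403.25 = 22.4986
χ² = 0.1688 + 13.2824 + 22.4986 = 35.9498 ≈ 35.950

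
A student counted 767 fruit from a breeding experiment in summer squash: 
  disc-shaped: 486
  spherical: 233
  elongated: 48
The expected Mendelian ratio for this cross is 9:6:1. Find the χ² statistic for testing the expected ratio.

17.275

Expected counts for N = 767 under a 9:6:1 ratio (total parts = 16):
  disc-shaped: 767 × 9/16 = 431.4375
  spherical: 767 × 6/16 = 287.625
  elongated: 767 × 1/16 = 47.9375
χ² = Σ (O − E)² / E
  disc-shaped: (486 − 431.4375)² / 431.4375 = 6.9003
  spherical: (233 − 287.625)² / 287.625 = 10.3742
  elongated: (48 − 47.9375)² / 47.9375 = 0.0001
χ² = 6.9003 + 10.3742 + 0.0001 = 17.2746 ≈ 17.275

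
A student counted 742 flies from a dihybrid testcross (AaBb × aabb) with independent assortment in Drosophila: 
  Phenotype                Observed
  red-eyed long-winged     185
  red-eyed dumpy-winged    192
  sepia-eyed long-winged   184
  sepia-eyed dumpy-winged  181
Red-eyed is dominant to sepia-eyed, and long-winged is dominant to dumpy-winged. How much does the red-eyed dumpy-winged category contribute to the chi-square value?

0.228

A dihybrid testcross with independent assortment gives a 1:1:1:1 ratio.
Total ratio parts = 4. Expected numbers out of 742:
  red-eyed long-winged: 742 × 1/4 = 185.5
  red-eyed dumpy-winged: 742 × 1/4 = 185.5
  sepia-eyed long-winged: 742 × 1/4 = 185.5
  sepia-eyed dumpy-winged: 742 × 1/4 = 185.5
Contribution of red-eyed dumpy-winged: (192 − 185.5)² / 185.5 = 0.2278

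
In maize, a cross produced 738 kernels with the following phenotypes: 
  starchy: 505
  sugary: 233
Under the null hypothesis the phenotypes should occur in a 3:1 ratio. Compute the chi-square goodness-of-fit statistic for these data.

16.999

Under the 3:1 hypothesis (Σ ratio = 4, N = 738):
  starchy: 738 × 3/4 = 553.5
  sugary: 738 × 1/4 = 184.5
χ² = Σ (O − E)² / E
  starchy: (505 − 553.5)² / 553.5 = 4.2498
  sugary: (233 − 184.5)² / 184.5 = 12.7493
χ² = 4.2498 + 12.7493 = 16.9991 ≈ 16.999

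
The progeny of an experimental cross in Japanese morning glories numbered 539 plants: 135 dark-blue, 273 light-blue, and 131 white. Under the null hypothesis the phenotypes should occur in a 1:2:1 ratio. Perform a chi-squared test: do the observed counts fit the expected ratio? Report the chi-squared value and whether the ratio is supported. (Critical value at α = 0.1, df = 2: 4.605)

0.150; consistent

Expected counts for N = 539 under a 1:2:1 ratio (total parts = 4):
  dark-blue: 539 × 1/4 = 134.75
  light-blue: 539 × 2/4 = 269.5
  white: 539 × 1/4 = 134.75
χ² = Σ (O − E)² / E
  dark-blue: (135 − 134.75)² / 134.75 = 0.0005
  light-blue: (273 − 269.5)² / 269.5 = 0.0455
  white: (131 − 134.75)² / 134.75 = 0.1044
χ² = 0.0005 + 0.0455 + 0.1044 = 0.1504 ≈ 0.150
Degrees of freedom = 3 − 1 = 2; critical value at α = 0.1 is 4.605.
Since 0.150 < 4.605, we fail to reject the null hypothesis — the data are consistent with the 1:2:1 ratio.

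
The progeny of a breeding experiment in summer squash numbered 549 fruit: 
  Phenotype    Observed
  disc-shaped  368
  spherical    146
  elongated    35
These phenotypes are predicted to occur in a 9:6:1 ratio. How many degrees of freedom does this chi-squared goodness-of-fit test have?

2

A goodness-of-fit test with 3 phenotype classes has df = 3 − 1 = 2.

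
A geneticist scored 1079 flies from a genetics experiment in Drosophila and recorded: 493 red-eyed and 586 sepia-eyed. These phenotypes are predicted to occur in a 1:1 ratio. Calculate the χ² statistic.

8.016

The 1:1 ratio has 2 parts, so with N = 1079 the expected counts are:
  red-eyed: 1079 × 1/2 = 539.5
  sepia-eyed: 1079 × 1/2 = 539.5
χ² = Σ (O − E)² / E
  red-eyed: (493 − 539.5)² / 539.5 = 4.0079
  sepia-eyed: (586 − 539.5)² / 539.5 = 4.0079
χ² = 4.0079 + 4.0079 = 8.0158 ≈ 8.016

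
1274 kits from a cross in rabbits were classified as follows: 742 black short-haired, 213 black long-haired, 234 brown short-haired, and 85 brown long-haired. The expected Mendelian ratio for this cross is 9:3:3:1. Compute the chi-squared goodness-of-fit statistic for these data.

4.164

The 9:3:3:1 ratio has 16 parts, so with N = 1274 the expected counts are:
  black short-haired: 1274 × 9/16 = 716.625
  black long-haired: 1274 × 3/16 = 238.875
  brown short-haired: 1274 × 3/16 = 238.875
  brown long-haired: 1274 × 1/16 = 79.625
χ² = Σ (O − E)² / E
  black short-haired: (742 − 716.625)² / 716.625 = 0.8985
  black long-haired: (213 − 238.875)² / 238.875 = 2.8028
  brown short-haired: (234 − 238.875)² / 238.875 = 0.0995
  brown long-haired: (85 − 79.625)² / 79.625 = 0.3628
χ² = 0.8985 + 2.8028 + 0.0995 + 0.3628 = 4.1636 ≈ 4.164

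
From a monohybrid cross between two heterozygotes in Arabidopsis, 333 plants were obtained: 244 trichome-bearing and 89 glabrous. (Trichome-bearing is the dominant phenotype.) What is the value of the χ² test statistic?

For a monohybrid cross between heterozygotes with complete dominance, the expected phenotypic ratio is 3:1.
The 3:1 ratio has 4 parts, so with N = 333 the expected counts are:
  trichome-bearing: 333 × 3/4 = 249.75
  glabrous: 333 × 1/4 = 83.25
χ² = Σ (O − E)² / E
  trichome-bearing: (244 − 249.75)² / 249.75 = 0.1324
  glabrous: (89 − 83.25)² / 83.25 = 0.3971
χ² = 0.1324 + 0.3971 = 0.5295 ≈ 0.530

0.530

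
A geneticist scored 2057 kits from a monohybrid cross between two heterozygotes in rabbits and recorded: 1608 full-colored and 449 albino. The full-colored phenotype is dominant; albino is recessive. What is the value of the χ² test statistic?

For a monohybrid cross between heterozygotes with complete dominance, the expected phenotypic ratio is 3:1.
Total ratio parts = 4. Expected numbers out of 2057:
  full-colored: 2057 × 3/4 = 1542.75
  albino: 2057 × 1/4 = 514.25
χ² = Σ (O − E)² / E
  full-colored: (1608 − 1542.75)² / 1542.75 = 2.7597
  albino: (449 − 514.25)² / 514.25 = 8.2792
χ² = 2.7597 + 8.2792 = 11.0389 ≈ 11.039

11.039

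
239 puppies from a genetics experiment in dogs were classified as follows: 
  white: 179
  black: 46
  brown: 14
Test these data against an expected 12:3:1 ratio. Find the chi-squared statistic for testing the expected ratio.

0.091

Under the 12:3:1 hypothesis (Σ ratio = 16, N = 239):
  white: 239 × 12/16 = 179.25
  black: 239 × 3/16 = 44.8125
  brown: 239 × 1/16 = 14.9375
χ² = Σ (O − E)² / E
  white: (179 − 179.25)² / 179.25 = 0.0003
  black: (46 − 44.8125)² / 44.8125 = 0.0315
  brown: (14 − 14.9375)² / 14.9375 = 0.0588
χ² = 0.0003 + 0.0315 + 0.0588 = 0.0906 ≈ 0.091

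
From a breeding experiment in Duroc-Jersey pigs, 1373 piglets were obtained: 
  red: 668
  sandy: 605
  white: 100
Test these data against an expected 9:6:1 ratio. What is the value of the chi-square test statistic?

32.210

Total ratio parts = 16. Expected numbers out of 1373:
  red: 1373 × 9/16 = 772.3125
  sandy: 1373 × 6/16 = 514.875
  white: 1373 × 1/16 = 85.8125
χ² = Σ (O − E)² / E
  red: (668 − 772.3125)² / 772.3125 = 14.0890
  sandy: (605 − 514.875)² / 514.875 = 15.7757
  white: (100 − 85.8125)² / 85.8125 = 2.3456
χ² = 14.0890 + 15.7757 + 2.3456 = 32.2103 ≈ 32.210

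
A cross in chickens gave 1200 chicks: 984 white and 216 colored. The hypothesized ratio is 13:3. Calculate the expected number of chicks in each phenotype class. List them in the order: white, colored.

Total ratio parts = 16. Expected numbers out of 1200:
  white: 1200 × 13/16 = 975
  colored: 1200 × 3/16 = 225

975, 225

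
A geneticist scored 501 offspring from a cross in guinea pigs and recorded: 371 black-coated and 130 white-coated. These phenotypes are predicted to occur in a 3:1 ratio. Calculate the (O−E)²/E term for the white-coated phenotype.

Under the 3:1 hypothesis (Σ ratio = 4, N = 501):
  black-coated: 501 × 3/4 = 375.75
  white-coated: 501 × 1/4 = 125.25
Contribution of white-coated: (130 − 125.25)² / 125.25 = 0.1801

0.180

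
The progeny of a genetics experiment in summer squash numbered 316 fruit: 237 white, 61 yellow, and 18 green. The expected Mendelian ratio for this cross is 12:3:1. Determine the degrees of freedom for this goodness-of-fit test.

2

A goodness-of-fit test with 3 phenotype classes has df = 3 − 1 = 2.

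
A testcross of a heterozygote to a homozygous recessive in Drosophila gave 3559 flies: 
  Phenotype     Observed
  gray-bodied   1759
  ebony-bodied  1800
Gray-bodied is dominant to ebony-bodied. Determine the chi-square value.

0.472

A testcross of a heterozygote (Aa × aa) gives a 1:1 phenotypic ratio.
Under the 1:1 hypothesis (Σ ratio = 2, N = 3559):
  gray-bodied: 3559 × 1/2 = 1779.5
  ebony-bodied: 3559 × 1/2 = 1779.5
χ² = Σ (O − E)² / E
  gray-bodied: (1759 − 1779.5)² / 1779.5 = 0.2362
  ebony-bodied: (1800 − 1779.5)² / 1779.5 = 0.2362
χ² = 0.2362 + 0.2362 = 0.4724 ≈ 0.472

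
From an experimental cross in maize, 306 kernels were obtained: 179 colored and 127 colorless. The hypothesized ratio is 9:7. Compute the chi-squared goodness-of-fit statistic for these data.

0.628

Expected counts for N = 306 under a 9:7 ratio (total parts = 16):
  colored: 306 × 9/16 = 172.125
  colorless: 306 × 7/16 = 133.875
χ² = Σ (O − E)² / E
  colored: (179 − 172.125)² / 172.125 = 0.2746
  colorless: (127 − 133.875)² / 133.875 = 0.3531
χ² = 0.2746 + 0.3531 = 0.6277 ≈ 0.628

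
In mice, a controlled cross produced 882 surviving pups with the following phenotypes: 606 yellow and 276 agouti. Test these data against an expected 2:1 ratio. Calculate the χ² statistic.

Expected counts for N = 882 under a 2:1 ratio (total parts = 3):
  yellow: 882 × 2/3 = 588
  agouti: 882 × 1/3 = 294
χ² = Σ (O − E)² / E
  yellow: (606 − 588)² / 588 = 0.5510
  agouti: (276 − 294)² / 294 = 1.1020
χ² = 0.5510 + 1.1020 = 1.653

1.653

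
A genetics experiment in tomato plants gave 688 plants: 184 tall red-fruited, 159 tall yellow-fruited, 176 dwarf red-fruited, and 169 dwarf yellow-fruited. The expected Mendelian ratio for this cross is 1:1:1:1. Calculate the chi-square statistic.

The 1:1:1:1 ratio has 4 parts, so with N = 688 the expected counts are:
  tall red-fruited: 688 × 1/4 = 172
  tall yellow-fruited: 688 × 1/4 = 172
  dwarf red-fruited: 688 × 1/4 = 172
  dwarf yellow-fruited: 688 × 1/4 = 172
χ² = Σ (O − E)² / E
  tall red-fruited: (184 − 172)² / 172 = 0.8372
  tall yellow-fruited: (159 − 172)² / 172 = 0.9826
  dwarf red-fruited: (176 − 172)² / 172 = 0.0930
  dwarf yellow-fruited: (169 − 172)² / 172 = 0.0523
χ² = 0.8372 + 0.9826 + 0.0930 + 0.0523 = 1.9651 ≈ 1.965

1.965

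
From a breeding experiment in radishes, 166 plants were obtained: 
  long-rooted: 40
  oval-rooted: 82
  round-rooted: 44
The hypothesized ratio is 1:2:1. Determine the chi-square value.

Under the 1:2:1 hypothesis (Σ ratio = 4, N = 166):
  long-rooted: 166 × 1/4 = 41.5
  oval-rooted: 166 × 2/4 = 83
  round-rooted: 166 × 1/4 = 41.5
χ² = Σ (O − E)² / E
  long-rooted: (40 − 41.5)² / 41.5 = 0.0542
  oval-rooted: (82 − 83)² / 83 = 0.0120
  round-rooted: (44 − 41.5)² / 41.5 = 0.1506
χ² = 0.0542 + 0.0120 + 0.1506 = 0.2168 ≈ 0.217

0.217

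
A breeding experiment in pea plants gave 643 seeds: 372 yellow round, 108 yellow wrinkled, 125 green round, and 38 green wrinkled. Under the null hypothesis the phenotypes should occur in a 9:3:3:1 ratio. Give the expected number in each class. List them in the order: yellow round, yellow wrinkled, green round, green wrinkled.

The 9:3:3:1 ratio has 16 parts, so with N = 643 the expected counts are:
  yellow round: 643 × 9/16 = 361.6875
  yellow wrinkled: 643 × 3/16 = 120.5625
  green round: 643 × 3/16 = 120.5625
  green wrinkled: 643 × 1/16 = 40.1875

361.6875, 120.5625, 120.5625, 40.1875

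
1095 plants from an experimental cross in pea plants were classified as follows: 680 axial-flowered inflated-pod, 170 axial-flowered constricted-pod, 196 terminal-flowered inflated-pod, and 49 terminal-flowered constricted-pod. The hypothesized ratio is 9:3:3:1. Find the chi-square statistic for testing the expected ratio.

Under the 9:3:3:1 hypothesis (Σ ratio = 16, N = 1095):
  axial-flowered inflated-pod: 1095 × 9/16 = 615.9375
  axial-flowered constricted-pod: 1095 × 3/16 = 205.3125
  terminal-flowered inflated-pod: 1095 × 3/16 = 205.3125
  terminal-flowered constricted-pod: 1095 × 1/16 = 68.4375
χ² = Σ (O − E)² / E
  axial-flowered inflated-pod: (680 − 615.9375)² / 615.9375 = 6.6630
  axial-flowered constricted-pod: (170 − 205.3125)² / 205.3125 = 6.0735
  terminal-flowered inflated-pod: (196 − 205.3125)² / 205.3125 = 0.4224
  terminal-flowered constricted-pod: (49 − 68.4375)² / 68.4375 = 5.5206
χ² = 6.6630 + 6.0735 + 0.4224 + 5.5206 = 18.6795 ≈ 18.680

18.680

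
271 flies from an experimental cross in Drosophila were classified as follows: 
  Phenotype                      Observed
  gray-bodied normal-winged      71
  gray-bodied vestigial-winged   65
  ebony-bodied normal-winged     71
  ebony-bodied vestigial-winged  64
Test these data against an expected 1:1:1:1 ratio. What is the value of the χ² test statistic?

0.631

Total ratio parts = 4. Expected numbers out of 271:
  gray-bodied normal-winged: 271 × 1/4 = 67.75
  gray-bodied vestigial-winged: 271 × 1/4 = 67.75
  ebony-bodied normal-winged: 271 × 1/4 = 67.75
  ebony-bodied vestigial-winged: 271 × 1/4 = 67.75
χ² = Σ (O − E)² / E
  gray-bodied normal-winged: (71 − 67.75)² / 67.75 = 0.1559
  gray-bodied vestigial-winged: (65 − 67.75)² / 67.75 = 0.1116
  ebony-bodied normal-winged: (71 − 67.75)² / 67.75 = 0.1559
  ebony-bodied vestigial-winged: (64 − 67.75)² / 67.75 = 0.2076
χ² = 0.1559 + 0.1116 + 0.1559 + 0.2076 = 0.631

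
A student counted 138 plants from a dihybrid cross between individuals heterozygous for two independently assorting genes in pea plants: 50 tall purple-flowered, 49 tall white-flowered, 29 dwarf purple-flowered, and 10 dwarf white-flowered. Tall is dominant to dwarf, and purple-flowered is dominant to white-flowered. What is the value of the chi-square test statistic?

A dihybrid F₂ with independent assortment and complete dominance at both loci gives a 9:3:3:1 phenotypic ratio.
Expected counts for N = 138 under a 9:3:3:1 ratio (total parts = 16):
  tall purple-flowered: 138 × 9/16 = 77.625
  tall white-flowered: 138 × 3/16 = 25.875
  dwarf purple-flowered: 138 × 3/16 = 25.875
  dwarf white-flowered: 138 × 1/16 = 8.625
χ² = Σ (O − E)² / E
  tall purple-flowered: (50 − 77.625)² / 77.625 = 9.8311
  tall white-flowered: (49 − 25.875)² / 25.875 = 20.6673
  dwarf purple-flowered: (29 − 25.875)² / 25.875 = 0.3774
  dwarf white-flowered: (10 − 8.625)² / 8.625 = 0.2192
χ² = 9.8311 + 20.6673 + 0.3774 + 0.2192 = 31.095

31.095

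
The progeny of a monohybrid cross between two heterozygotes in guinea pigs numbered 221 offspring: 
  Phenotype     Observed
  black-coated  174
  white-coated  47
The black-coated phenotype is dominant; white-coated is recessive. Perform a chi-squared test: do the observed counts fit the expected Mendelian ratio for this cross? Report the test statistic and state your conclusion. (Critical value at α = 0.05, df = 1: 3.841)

1.643; consistent

For a monohybrid cross between heterozygotes with complete dominance, the expected phenotypic ratio is 3:1.
The 3:1 ratio has 4 parts, so with N = 221 the expected counts are:
  black-coated: 221 × 3/4 = 165.75
  white-coated: 221 × 1/4 = 55.25
χ² = Σ (O − E)² / E
  black-coated: (174 − 165.75)² / 165.75 = 0.4106
  white-coated: (47 − 55.25)² / 55.25 = 1.2319
χ² = 0.4106 + 1.2319 = 1.6425 ≈ 1.643
Degrees of freedom = 2 − 1 = 1; critical value at α = 0.05 is 3.841.
Since 1.643 < 3.841, we fail to reject the null hypothesis — the data are consistent with the 3:1 ratio.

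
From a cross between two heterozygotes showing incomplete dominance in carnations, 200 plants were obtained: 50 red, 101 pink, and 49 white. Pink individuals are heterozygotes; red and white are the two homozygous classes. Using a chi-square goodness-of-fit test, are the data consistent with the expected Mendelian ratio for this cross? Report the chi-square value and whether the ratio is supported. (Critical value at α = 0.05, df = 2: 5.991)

0.030; consistent

With incomplete dominance, a heterozygote × heterozygote cross gives a 1:2:1 phenotypic ratio.
Under the 1:2:1 hypothesis (Σ ratio = 4, N = 200):
  red: 200 × 1/4 = 50
  pink: 200 × 2/4 = 100
  white: 200 × 1/4 = 50
χ² = Σ (O − E)² / E
  red: (50 − 50)² / 50 = 0.0000
  pink: (101 − 100)² / 100 = 0.0100
  white: (49 − 50)² / 50 = 0.0200
χ² = 0.0000 + 0.0100 + 0.0200 = 0.030
Degrees of freedom = 3 − 1 = 2; critical value at α = 0.05 is 5.991.
Since 0.030 < 5.991, we fail to reject the null hypothesis — the data are consistent with the 1:2:1 ratio.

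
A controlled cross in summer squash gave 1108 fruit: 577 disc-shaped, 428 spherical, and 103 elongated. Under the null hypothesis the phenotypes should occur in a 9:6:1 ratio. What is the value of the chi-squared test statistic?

20.257

Total ratio parts = 16. Expected numbers out of 1108:
  disc-shaped: 1108 × 9/16 = 623.25
  spherical: 1108 × 6/16 = 415.5
  elongated: 1108 × 1/16 = 69.25
χ² = Σ (O − E)² / E
  disc-shaped: (577 − 623.25)² / 623.25 = 3.4321
  spherical: (428 − 415.5)² / 415.5 = 0.3761
  elongated: (103 − 69.25)² / 69.25 = 16.4486
χ² = 3.4321 + 0.3761 + 16.4486 = 20.2568 ≈ 20.257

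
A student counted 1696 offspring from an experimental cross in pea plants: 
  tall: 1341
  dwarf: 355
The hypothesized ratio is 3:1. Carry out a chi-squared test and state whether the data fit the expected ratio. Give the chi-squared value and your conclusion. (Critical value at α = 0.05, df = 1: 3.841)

Under the 3:1 hypothesis (Σ ratio = 4, N = 1696):
  tall: 1696 × 3/4 = 1272
  dwarf: 1696 × 1/4 = 424
χ² = Σ (O − E)² / E
  tall: (1341 − 1272)² / 1272 = 3.7429
  dwarf: (355 − 424)² / 424 = 11.2288
χ² = 3.7429 + 11.2288 = 14.9717 ≈ 14.972
Degrees of freedom = 2 − 1 = 1; critical value at α = 0.05 is 3.841.
Since 14.972 > 3.841, we reject the null hypothesis — the data do not fit the 3:1 ratio.

14.972; not consistent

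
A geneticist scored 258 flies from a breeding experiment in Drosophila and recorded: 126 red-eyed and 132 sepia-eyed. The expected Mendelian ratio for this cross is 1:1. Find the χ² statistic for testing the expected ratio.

0.140

The 1:1 ratio has 2 parts, so with N = 258 the expected counts are:
  red-eyed: 258 × 1/2 = 129
  sepia-eyed: 258 × 1/2 = 129
χ² = Σ (O − E)² / E
  red-eyed: (126 − 129)² / 129 = 0.0698
  sepia-eyed: (132 − 129)² / 129 = 0.0698
χ² = 0.0698 + 0.0698 = 0.1396 ≈ 0.140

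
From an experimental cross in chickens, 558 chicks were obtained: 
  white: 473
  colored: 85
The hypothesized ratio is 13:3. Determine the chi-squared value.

Total ratio parts = 16. Expected numbers out of 558:
  white: 558 × 13/16 = 453.375
  colored: 558 × 3/16 = 104.625
χ² = Σ (O − E)² / E
  white: (473 − 453.375)² / 453.375 = 0.8495
  colored: (85 − 104.625)² / 104.625 = 3.6812
χ² = 0.8495 + 3.6812 = 4.5307 ≈ 4.531

4.531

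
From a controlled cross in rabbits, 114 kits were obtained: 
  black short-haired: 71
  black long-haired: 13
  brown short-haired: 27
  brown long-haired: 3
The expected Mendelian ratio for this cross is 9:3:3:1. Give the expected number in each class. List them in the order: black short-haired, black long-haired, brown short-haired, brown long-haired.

64.125, 21.375, 21.375, 7.125

Under the 9:3:3:1 hypothesis (Σ ratio = 16, N = 114):
  black short-haired: 114 × 9/16 = 64.125
  black long-haired: 114 × 3/16 = 21.375
  brown short-haired: 114 × 3/16 = 21.375
  brown long-haired: 114 × 1/16 = 7.125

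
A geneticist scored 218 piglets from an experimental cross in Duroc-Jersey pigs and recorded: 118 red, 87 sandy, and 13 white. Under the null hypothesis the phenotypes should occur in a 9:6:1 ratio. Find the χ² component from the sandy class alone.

0.337

Expected counts for N = 218 under a 9:6:1 ratio (total parts = 16):
  red: 218 × 9/16 = 122.625
  sandy: 218 × 6/16 = 81.75
  white: 218 × 1/16 = 13.625
Contribution of sandy: (87 − 81.75)² / 81.75 = 0.3372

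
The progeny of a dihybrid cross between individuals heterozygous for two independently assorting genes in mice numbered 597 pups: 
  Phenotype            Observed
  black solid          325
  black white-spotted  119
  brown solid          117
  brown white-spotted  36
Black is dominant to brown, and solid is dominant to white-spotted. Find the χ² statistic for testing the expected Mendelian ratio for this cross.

A dihybrid F₂ with independent assortment and complete dominance at both loci gives a 9:3:3:1 phenotypic ratio.
The 9:3:3:1 ratio has 16 parts, so with N = 597 the expected counts are:
  black solid: 597 × 9/16 = 335.8125
  black white-spotted: 597 × 3/16 = 111.9375
  brown solid: 597 × 3/16 = 111.9375
  brown white-spotted: 597 × 1/16 = 37.3125
χ² = Σ (O − E)² / E
  black solid: (325 − 335.8125)² / 335.8125 = 0.3481
  black white-spotted: (119 − 111.9375)² / 111.9375 = 0.4456
  brown solid: (117 − 111.9375)² / 111.9375 = 0.2290
  brown white-spotted: (36 − 37.3125)² / 37.3125 = 0.0462
χ² = 0.3481 + 0.4456 + 0.2290 + 0.0462 = 1.0689 ≈ 1.069

1.069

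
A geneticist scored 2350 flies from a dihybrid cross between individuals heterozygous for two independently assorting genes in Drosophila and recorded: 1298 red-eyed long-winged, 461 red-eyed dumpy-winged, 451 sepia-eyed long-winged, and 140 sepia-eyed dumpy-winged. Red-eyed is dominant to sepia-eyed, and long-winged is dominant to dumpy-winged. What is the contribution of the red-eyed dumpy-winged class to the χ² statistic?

0.942

A dihybrid F₂ with independent assortment and complete dominance at both loci gives a 9:3:3:1 phenotypic ratio.
Total ratio parts = 16. Expected numbers out of 2350:
  red-eyed long-winged: 2350 × 9/16 = 1321.875
  red-eyed dumpy-winged: 2350 × 3/16 = 440.625
  sepia-eyed long-winged: 2350 × 3/16 = 440.625
  sepia-eyed dumpy-winged: 2350 × 1/16 = 146.875
Contribution of red-eyed dumpy-winged: (461 − 440.625)² / 440.625 = 0.9422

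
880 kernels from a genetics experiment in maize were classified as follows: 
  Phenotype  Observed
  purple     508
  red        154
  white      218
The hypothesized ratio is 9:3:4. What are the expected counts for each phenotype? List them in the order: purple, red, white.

495, 165, 220

Under the 9:3:4 hypothesis (Σ ratio = 16, N = 880):
  purple: 880 × 9/16 = 495
  red: 880 × 3/16 = 165
  white: 880 × 4/16 = 220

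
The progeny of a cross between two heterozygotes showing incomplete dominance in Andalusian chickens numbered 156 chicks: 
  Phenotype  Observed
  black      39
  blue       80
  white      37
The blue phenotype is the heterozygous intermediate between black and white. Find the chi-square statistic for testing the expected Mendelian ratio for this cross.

With incomplete dominance, a heterozygote × heterozygote cross gives a 1:2:1 phenotypic ratio.
The 1:2:1 ratio has 4 parts, so with N = 156 the expected counts are:
  black: 156 × 1/4 = 39
  blue: 156 × 2/4 = 78
  white: 156 × 1/4 = 39
χ² = Σ (O − E)² / E
  black: (39 − 39)² / 39 = 0.0000
  blue: (80 − 78)² / 78 = 0.0513
  white: (37 − 39)² / 39 = 0.1026
χ² = 0.0000 + 0.0513 + 0.1026 = 0.1539 ≈ 0.154

0.154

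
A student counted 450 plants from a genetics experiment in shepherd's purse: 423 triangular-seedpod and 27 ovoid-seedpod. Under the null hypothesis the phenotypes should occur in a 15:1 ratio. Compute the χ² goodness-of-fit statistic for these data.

0.048

The 15:1 ratio has 16 parts, so with N = 450 the expected counts are:
  triangular-seedpod: 450 × 15/16 = 421.875
  ovoid-seedpod: 450 × 1/16 = 28.125
χ² = Σ (O − E)² / E
  triangular-seedpod: (423 − 421.875)² / 421.875 = 0.0030
  ovoid-seedpod: (27 − 28.125)² / 28.125 = 0.0450
χ² = 0.0030 + 0.0450 = 0.048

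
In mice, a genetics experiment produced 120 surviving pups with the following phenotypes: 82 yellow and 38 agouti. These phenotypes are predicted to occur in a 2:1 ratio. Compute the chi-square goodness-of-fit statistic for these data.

The 2:1 ratio has 3 parts, so with N = 120 the expected counts are:
  yellow: 120 × 2/3 = 80
  agouti: 120 × 1/3 = 40
χ² = Σ (O − E)² / E
  yellow: (82 − 80)² / 80 = 0.0500
  agouti: (38 − 40)² / 40 = 0.1000
χ² = 0.0500 + 0.1000 = 0.150

0.150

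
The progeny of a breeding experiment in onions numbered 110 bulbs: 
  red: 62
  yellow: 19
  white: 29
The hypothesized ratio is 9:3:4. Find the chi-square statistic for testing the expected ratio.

Total ratio parts = 16. Expected numbers out of 110:
  red: 110 × 9/16 = 61.875
  yellow: 110 × 3/16 = 20.625
  white: 110 × 4/16 = 27.5
χ² = Σ (O − E)² / E
  red: (62 − 61.875)² / 61.875 = 0.0003
  yellow: (19 − 20.625)² / 20.625 = 0.1280
  white: (29 − 27.5)² / 27.5 = 0.0818
χ² = 0.0003 + 0.1280 + 0.0818 = 0.2101 ≈ 0.210

0.210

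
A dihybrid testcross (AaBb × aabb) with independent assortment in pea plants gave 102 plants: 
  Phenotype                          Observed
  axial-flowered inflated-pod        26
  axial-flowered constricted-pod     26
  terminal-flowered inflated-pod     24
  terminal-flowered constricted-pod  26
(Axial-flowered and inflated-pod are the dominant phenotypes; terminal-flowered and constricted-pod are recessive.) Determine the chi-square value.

0.118

A dihybrid testcross with independent assortment gives a 1:1:1:1 ratio.
The 1:1:1:1 ratio has 4 parts, so with N = 102 the expected counts are:
  axial-flowered inflated-pod: 102 × 1/4 = 25.5
  axial-flowered constricted-pod: 102 × 1/4 = 25.5
  terminal-flowered inflated-pod: 102 × 1/4 = 25.5
  terminal-flowered constricted-pod: 102 × 1/4 = 25.5
χ² = Σ (O − E)² / E
  axial-flowered inflated-pod: (26 − 25.5)² / 25.5 = 0.0098
  axial-flowered constricted-pod: (26 − 25.5)² / 25.5 = 0.0098
  terminal-flowered inflated-pod: (24 − 25.5)² / 25.5 = 0.0882
  terminal-flowered constricted-pod: (26 − 25.5)² / 25.5 = 0.0098
χ² = 0.0098 + 0.0098 + 0.0882 + 0.0098 = 0.1176 ≈ 0.118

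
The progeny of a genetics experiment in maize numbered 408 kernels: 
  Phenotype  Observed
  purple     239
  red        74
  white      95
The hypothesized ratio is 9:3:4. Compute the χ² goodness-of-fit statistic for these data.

0.955

Total ratio parts = 16. Expected numbers out of 408:
  purple: 408 × 9/16 = 229.5
  red: 408 × 3/16 = 76.5
  white: 408 × 4/16 = 102
χ² = Σ (O − E)² / E
  purple: (239 − 229.5)² / 229.5 = 0.3932
  red: (74 − 76.5)² / 76.5 = 0.0817
  white: (95 − 102)² / 102 = 0.4804
χ² = 0.3932 + 0.0817 + 0.4804 = 0.9553 ≈ 0.955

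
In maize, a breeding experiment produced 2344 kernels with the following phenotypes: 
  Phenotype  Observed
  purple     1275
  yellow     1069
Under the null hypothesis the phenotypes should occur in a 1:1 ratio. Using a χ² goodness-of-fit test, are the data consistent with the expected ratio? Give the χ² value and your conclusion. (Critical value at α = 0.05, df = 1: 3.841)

18.104; not consistent

Total ratio parts = 2. Expected numbers out of 2344:
  purple: 2344 × 1/2 = 1172
  yellow: 2344 × 1/2 = 1172
χ² = Σ (O − E)² / E
  purple: (1275 − 1172)² / 1172 = 9.0520
  yellow: (1069 − 1172)² / 1172 = 9.0520
χ² = 9.0520 + 9.0520 = 18.104
Degrees of freedom = 2 − 1 = 1; critical value at α = 0.05 is 3.841.
Since 18.104 > 3.841, we reject the null hypothesis — the data do not fit the 1:1 ratio.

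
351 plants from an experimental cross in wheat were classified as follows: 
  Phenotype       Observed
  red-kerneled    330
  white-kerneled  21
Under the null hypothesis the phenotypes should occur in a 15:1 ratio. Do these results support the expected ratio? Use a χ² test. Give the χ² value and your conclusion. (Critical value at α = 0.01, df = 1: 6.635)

Expected counts for N = 351 under a 15:1 ratio (total parts = 16):
  red-kerneled: 351 × 15/16 = 329.0625
  white-kerneled: 351 × 1/16 = 21.9375
χ² = Σ (O − E)² / E
  red-kerneled: (330 − 329.0625)² / 329.0625 = 0.0027
  white-kerneled: (21 − 21.9375)² / 21.9375 = 0.0401
χ² = 0.0027 + 0.0401 = 0.0428 ≈ 0.043
Degrees of freedom = 2 − 1 = 1; critical value at α = 0.01 is 6.635.
Since 0.043 < 6.635, we fail to reject the null hypothesis — the data are consistent with the 15:1 ratio.

0.043; consistent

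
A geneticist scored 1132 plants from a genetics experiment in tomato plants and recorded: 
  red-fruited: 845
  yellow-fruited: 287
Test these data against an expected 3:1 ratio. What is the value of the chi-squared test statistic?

Under the 3:1 hypothesis (Σ ratio = 4, N = 1132):
  red-fruited: 1132 × 3/4 = 849
  yellow-fruited: 1132 × 1/4 = 283
χ² = Σ (O − E)² / E
  red-fruited: (845 − 849)² / 849 = 0.0188
  yellow-fruited: (287 − 283)² / 283 = 0.0565
χ² = 0.0188 + 0.0565 = 0.0753 ≈ 0.075

0.075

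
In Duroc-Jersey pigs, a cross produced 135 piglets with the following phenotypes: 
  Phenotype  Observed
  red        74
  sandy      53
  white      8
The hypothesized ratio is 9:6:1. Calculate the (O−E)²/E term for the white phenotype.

Total ratio parts = 16. Expected numbers out of 135:
  red: 135 × 9/16 = 75.9375
  sandy: 135 × 6/16 = 50.625
  white: 135 × 1/16 = 8.4375
Contribution of white: (8 − 8.4375)² / 8.4375 = 0.0227

0.023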